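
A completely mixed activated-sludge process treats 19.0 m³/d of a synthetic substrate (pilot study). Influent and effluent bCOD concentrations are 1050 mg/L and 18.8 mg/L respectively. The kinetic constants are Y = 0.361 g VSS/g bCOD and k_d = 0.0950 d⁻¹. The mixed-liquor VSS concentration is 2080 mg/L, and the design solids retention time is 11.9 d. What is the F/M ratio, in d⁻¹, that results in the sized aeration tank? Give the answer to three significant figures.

Rearranging the biomass balance for a CMAS with decay, V = Y·Q·ΔS·θ_c / [X·(1+k_d θ_c)] = 0.361 × 19.0 × (1050 − 18.8) × 11.9 / [2080 × (1 + 0.0950 × 11.9)] = 8.42×10^4 / 4431 = 18.99 m³.
F/M = Q·S₀ / (V·X) = 19.0 × 1050 / (18.99 × 2080) = 0.5050 g bCOD·(g VSS·d)⁻¹.

F/M ≈ 0.505 d⁻¹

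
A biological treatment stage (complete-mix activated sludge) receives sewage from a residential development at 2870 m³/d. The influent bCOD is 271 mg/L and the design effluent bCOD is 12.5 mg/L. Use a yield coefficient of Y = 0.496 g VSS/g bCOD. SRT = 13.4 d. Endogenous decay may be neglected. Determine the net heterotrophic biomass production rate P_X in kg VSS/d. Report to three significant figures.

P_X ≈ 368 kg VSS/d

No decay correction is needed, so Y_obs = Y = 0.496.
Substrate removed = Q·(S₀ − S) = 2870 m³/d × (271 − 12.5) g/m³ = 7.42×10^5 g/d = 741.9 kg/d.
So the net sludge growth is P_X = 0.4960 × 741.9 = 368.0 kg VSS/d.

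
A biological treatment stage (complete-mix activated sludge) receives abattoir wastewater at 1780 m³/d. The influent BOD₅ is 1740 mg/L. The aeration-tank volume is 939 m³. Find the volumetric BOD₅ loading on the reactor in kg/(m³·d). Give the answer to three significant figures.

Applied BOD₅ load per unit volume = Q·S₀/V = (1780 × 1740/1000)/939.0 = 3.298 kg BOD₅·m⁻³·d⁻¹.

L_v ≈ 3.30 kg BOD₅/(m³·d)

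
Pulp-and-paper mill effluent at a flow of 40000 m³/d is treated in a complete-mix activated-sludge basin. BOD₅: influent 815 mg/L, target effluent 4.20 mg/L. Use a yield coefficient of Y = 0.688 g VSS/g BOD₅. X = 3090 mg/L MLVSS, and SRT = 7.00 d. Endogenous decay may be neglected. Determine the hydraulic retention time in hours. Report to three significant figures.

τ ≈ 30.3 h

With k_d = 0 the design equation reduces to V = Y Q (S₀−S) θ_c / X = 0.688 × 40000 × (815 − 4.20) × 7.00 / 3090 = 50548 m³.
HRT = V/Q = 50548 m³ / 40000 m³·d⁻¹ = 1.264 d × 24 = 30.33 h.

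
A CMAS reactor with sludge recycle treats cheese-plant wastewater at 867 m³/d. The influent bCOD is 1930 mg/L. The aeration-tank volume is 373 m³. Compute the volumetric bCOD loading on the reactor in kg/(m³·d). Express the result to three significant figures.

Volumetric loading L_v = Q·S₀ / V = 867 × 1930 g/m³ / 373.0 m³ = 4486 g/(m³·d) = 4.486 kg bCOD/(m³·d).

L_v ≈ 4.49 kg bCOD/(m³·d)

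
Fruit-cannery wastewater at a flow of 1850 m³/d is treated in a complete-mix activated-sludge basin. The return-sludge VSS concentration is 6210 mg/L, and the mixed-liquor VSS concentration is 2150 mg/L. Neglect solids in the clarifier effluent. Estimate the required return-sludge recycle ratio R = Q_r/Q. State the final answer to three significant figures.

Mass balance around the secondary clarifier (neglecting effluent solids): R = X / (X_r − X) = 2150 / (6210 − 2150) = 0.5296.

R ≈ 0.530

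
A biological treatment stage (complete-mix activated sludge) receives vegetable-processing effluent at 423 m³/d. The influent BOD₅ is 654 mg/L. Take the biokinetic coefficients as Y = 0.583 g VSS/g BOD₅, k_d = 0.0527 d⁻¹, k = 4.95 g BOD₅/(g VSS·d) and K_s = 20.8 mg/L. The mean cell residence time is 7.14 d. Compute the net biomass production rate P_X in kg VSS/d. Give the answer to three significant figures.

Effluent substrate depends only on kinetics and SRT: S = K_s(1 + k_d θ_c) / [θ_c(Yk − k_d) − 1] = 20.8 × (1 + 0.0527 × 7.14) / [7.14 × (0.583 × 4.95 − 0.0527) − 1] = 28.63 / 19.23 = 1.489 mg/L.
Y_obs = Y / (1 + k_d θ_c) = 0.583 / (1 + 0.0527 × 7.14) = 0.583 / 1.376 = 0.4236.
Q·(S₀ − S) = 423 × (654 − 1.49) × 10⁻³ = 276.0 kg/d removed.
So the net sludge growth is P_X = 0.4236 × 276.0 = 116.9 kg VSS/d.

P_X ≈ 117 kg VSS/d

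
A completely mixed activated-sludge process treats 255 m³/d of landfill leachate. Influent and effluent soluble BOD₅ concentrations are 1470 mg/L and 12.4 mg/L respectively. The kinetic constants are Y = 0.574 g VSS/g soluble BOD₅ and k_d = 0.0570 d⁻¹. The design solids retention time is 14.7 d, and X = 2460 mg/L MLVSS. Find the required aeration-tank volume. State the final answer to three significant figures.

V ≈ 694 m³

Steady-state biomass mass balance: V·X·(1 + k_d·θ_c) = Y·Q·(S₀ − S)·θ_c, so V = 0.574 × 255 × (1470 − 12.4) × 14.7 / [2460 × (1 + 0.0570 × 14.7)] = 3.14×10^6 / 4521 = 693.7 m³.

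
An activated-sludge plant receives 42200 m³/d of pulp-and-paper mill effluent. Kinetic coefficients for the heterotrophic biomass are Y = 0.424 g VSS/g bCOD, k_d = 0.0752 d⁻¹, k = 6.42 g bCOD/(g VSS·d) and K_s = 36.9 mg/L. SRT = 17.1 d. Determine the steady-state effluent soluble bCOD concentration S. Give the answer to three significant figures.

S ≈ 1.91 mg/L

For a completely mixed reactor with recycle the Lawrence–McCarty relation gives S = K_s·(1 + k_d·θ_c) / [θ_c·(Y·k − k_d) − 1] = 36.9 × (1 + 0.0752 × 17.1) / [17.1 × (0.424 × 6.42 − 0.0752) − 1] = 84.35 / 44.26 = 1.906 mg/L.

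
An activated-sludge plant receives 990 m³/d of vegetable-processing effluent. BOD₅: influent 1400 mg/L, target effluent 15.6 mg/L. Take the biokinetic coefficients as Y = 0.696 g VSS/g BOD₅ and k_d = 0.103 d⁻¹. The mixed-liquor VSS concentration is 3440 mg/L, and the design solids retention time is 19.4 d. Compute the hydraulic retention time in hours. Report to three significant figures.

Rearranging the biomass balance for a CMAS with decay, V = Y·Q·ΔS·θ_c / [X·(1+k_d θ_c)] = 0.696 × 990 × (1400 − 15.6) × 19.4 / [3440 × (1 + 0.103 × 19.4)] = 1.85×10^7 / 10314 = 1794 m³.
τ = V/Q = 1794/990 = 1.812 d, or 43.50 h.

τ ≈ 43.5 h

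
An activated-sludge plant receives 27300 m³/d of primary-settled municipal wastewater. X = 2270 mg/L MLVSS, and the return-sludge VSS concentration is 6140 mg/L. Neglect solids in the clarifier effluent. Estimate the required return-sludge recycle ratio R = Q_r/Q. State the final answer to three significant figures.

R ≈ 0.587

Mass balance around the secondary clarifier (neglecting effluent solids): R = X / (X_r − X) = 2270 / (6140 − 2270) = 0.5866.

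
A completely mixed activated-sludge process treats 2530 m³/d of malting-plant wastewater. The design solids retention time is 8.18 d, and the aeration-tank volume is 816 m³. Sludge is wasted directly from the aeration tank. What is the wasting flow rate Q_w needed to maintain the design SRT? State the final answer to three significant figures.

For wasting at MLVSS concentration, Q_w = V/θ_c = 816.0/8.18 = 99.76 m³/d.

Q_w ≈ 99.8 m³/d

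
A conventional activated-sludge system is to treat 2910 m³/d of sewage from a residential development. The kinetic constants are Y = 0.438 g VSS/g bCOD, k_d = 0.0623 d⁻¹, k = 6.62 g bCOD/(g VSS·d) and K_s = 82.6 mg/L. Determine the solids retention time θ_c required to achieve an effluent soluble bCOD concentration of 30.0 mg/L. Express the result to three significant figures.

Specific growth rate at S = 30.0 mg/L: μ = YkS/(K_s+S) = 0.438·6.62·30.0/(82.6+30.0) = 0.7725 d⁻¹.
θ_c = 1/(μ − k_d) = 1/(0.7725 − 0.0623) = 1/0.7102 = 1.408 d.

θ_c ≈ 1.41 d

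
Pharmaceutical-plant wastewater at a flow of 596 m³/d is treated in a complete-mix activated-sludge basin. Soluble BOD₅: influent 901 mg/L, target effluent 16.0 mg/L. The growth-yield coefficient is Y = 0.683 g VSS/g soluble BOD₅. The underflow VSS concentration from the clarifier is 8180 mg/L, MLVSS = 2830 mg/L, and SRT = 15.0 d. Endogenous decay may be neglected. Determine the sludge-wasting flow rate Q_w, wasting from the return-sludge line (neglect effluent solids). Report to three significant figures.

V·X = Y·Q·ΔS·θ_c gives V = 0.683 × 596 × (901 − 16.0) × 15.0 / 2830 = 1909 m³.
θ_c = V·X/(Q_w·X_r) when wasting from the recycle, so Q_w = V·X/(θ_c·X_r) = 1909 × 2830 / (15.0 × 8180) = 44.04 m³/d.

Q_w ≈ 44.0 m³/d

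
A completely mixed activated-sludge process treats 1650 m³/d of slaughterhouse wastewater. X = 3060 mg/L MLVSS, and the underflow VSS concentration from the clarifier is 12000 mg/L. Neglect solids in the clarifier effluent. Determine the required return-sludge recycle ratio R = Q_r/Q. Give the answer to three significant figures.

Mass balance around the secondary clarifier (neglecting effluent solids): R = X / (X_r − X) = 3060 / (12000 − 3060) = 0.3423.

R ≈ 0.342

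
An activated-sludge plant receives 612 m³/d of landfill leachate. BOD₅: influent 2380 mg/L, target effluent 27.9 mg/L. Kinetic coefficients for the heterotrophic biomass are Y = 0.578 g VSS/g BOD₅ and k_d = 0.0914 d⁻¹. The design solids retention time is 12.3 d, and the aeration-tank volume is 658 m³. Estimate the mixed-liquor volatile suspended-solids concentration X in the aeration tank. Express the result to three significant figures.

From V·X·(1 + k_d·θ_c) = Y·Q·(S₀ − S)·θ_c: X = 0.578 × 612 × (2380 − 27.9) × 12.3 / [658 × (1 + 0.0914 × 12.3)] = 7322 mg/L.

X ≈ 7320 mg/L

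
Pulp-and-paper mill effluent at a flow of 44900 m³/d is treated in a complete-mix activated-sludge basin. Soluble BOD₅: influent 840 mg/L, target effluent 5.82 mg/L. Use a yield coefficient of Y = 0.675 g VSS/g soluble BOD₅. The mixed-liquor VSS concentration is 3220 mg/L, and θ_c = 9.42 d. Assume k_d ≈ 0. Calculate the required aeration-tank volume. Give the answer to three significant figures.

With k_d = 0 the design equation reduces to V = Y Q (S₀−S) θ_c / X = 0.675 × 44900 × (840 − 5.82) × 9.42 / 3220 = 73961 m³.

V ≈ 74000 m³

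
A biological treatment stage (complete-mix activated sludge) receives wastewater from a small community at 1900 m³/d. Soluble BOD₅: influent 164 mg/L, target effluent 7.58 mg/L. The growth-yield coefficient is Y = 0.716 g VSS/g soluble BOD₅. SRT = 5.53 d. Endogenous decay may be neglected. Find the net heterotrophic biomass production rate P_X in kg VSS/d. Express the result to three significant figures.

Since k_d ≈ 0, Y_obs = Y = 0.716 g VSS/g soluble BOD₅.
Substrate removed = Q·(S₀ − S) = 1900 m³/d × (164 − 7.58) g/m³ = 2.97×10^5 g/d = 297.2 kg/d.
P_X = Y_obs · Q(S₀ − S) = 0.7160 × 297.2 = 212.8 kg VSS/d.

P_X ≈ 213 kg VSS/d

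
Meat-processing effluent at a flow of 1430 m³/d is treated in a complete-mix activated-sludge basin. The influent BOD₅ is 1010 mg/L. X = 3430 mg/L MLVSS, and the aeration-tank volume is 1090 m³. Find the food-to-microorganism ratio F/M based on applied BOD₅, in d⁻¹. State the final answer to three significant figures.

F/M ≈ 0.386 d⁻¹

F/M = Q·S₀ / (V·X) = 1430 × 1010 / (1090 × 3430) = 0.3863 g BOD₅·(g VSS·d)⁻¹.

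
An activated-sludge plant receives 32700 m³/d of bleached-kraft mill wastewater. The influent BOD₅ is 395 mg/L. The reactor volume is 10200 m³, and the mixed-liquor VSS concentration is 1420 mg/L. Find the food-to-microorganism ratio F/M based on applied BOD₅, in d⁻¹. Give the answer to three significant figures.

F/M = Q·S₀ / (V·X) = 32700 × 395 / (10200 × 1420) = 0.8918 g BOD₅·(g VSS·d)⁻¹.

F/M ≈ 0.892 d⁻¹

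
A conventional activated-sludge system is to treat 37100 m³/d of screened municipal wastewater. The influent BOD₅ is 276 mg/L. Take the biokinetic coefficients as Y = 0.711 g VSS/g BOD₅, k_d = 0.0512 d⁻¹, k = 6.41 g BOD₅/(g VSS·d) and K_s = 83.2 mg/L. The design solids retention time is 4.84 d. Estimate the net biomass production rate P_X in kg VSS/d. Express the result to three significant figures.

Effluent substrate depends only on kinetics and SRT: S = K_s(1 + k_d θ_c) / [θ_c(Yk − k_d) − 1] = 83.2 × (1 + 0.0512 × 4.84) / [4.84 × (0.711 × 6.41 − 0.0512) − 1] = 103.8 / 20.81 = 4.989 mg/L.
Observed yield with endogenous decay: Y_obs = Y / (1 + k_d·θ_c) = 0.711 / (1 + 0.0512 × 4.84) = 0.711 / 1.248 = 0.5698 g VSS/g BOD₅.
Mass of BOD₅ removed per day: Q(S₀ − S) = 37100 × 271.0 g/m³ = 10054 kg/d.
Net biomass production P_X = Y_obs × Q·(S₀ − S) = 0.5698 × 10054 = 5729 kg VSS/d.

P_X ≈ 5730 kg VSS/d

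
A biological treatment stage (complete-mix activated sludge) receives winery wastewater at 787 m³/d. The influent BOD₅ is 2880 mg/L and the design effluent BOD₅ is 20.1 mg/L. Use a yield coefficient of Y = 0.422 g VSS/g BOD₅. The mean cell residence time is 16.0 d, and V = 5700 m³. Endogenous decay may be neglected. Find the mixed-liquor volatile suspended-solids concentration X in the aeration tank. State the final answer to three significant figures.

From V·X = Y·Q·(S₀ − S)·θ_c (decay neglected): X = 0.422 × 787 × (2880 − 20.1) × 16.0 / 5700 = 2666 mg/L.

X ≈ 2670 mg/L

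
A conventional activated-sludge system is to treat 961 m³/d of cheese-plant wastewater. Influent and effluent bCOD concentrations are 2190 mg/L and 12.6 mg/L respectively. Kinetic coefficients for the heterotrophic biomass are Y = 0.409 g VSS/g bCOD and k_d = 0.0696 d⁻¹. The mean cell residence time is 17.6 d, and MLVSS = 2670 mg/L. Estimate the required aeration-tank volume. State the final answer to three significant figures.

Rearranging the biomass balance for a CMAS with decay, V = Y·Q·ΔS·θ_c / [X·(1+k_d θ_c)] = 0.409 × 961 × (2190 − 12.6) × 17.6 / [2670 × (1 + 0.0696 × 17.6)] = 1.51×10^7 / 5941 = 2536 m³.

V ≈ 2540 m³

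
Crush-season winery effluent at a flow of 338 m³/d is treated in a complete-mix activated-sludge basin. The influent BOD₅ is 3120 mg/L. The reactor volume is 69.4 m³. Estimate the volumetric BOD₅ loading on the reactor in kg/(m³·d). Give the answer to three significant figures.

L_v ≈ 15.2 kg BOD₅/(m³·d)

L_v = Q S₀ / V = 338 × 3120 × 10⁻³ / 69.40 = 15.20 kg/(m³·d).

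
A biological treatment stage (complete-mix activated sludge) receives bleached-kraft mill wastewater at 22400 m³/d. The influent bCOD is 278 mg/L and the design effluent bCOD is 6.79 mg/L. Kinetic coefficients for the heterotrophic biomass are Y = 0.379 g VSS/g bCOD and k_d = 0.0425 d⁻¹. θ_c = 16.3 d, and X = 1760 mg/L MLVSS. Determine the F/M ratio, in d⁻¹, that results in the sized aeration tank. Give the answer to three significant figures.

Steady-state biomass mass balance: V·X·(1 + k_d·θ_c) = Y·Q·(S₀ − S)·θ_c, so V = 0.379 × 22400 × (278 − 6.79) × 16.3 / [1760 × (1 + 0.0425 × 16.3)] = 3.75×10^7 / 2979 = 12597 m³.
Food-to-microorganism ratio F/M = Q S₀ / (V X) = 22400 × 278 / (12597 × 1760) = 0.2809 d⁻¹.

F/M ≈ 0.281 d⁻¹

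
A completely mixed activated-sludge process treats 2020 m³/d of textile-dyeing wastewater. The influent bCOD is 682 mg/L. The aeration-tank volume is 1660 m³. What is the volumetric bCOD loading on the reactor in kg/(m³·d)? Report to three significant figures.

Applied bCOD load per unit volume = Q·S₀/V = (2020 × 682/1000)/1660 = 0.8299 kg bCOD·m⁻³·d⁻¹.

L_v ≈ 0.830 kg bCOD/(m³·d)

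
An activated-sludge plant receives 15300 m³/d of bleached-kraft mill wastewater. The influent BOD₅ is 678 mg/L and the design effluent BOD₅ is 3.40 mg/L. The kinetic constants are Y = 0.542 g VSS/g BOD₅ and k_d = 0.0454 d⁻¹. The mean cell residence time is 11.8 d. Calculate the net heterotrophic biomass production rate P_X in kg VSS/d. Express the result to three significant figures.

P_X ≈ 3640 kg VSS/d

The observed yield is Y_obs = Y/(1 + k_d·θ_c) = 0.542 / (1 + 0.0454 × 11.8) = 0.542 / 1.536 = 0.3529 g VSS per g BOD₅ removed.
ΔS = 678 − 3.40 = 674.6 mg/L, so the substrate removal rate is 15300 × 674.6/1000 = 10321 kg BOD₅/d.
Biomass produced: P_X = Y_obs·Q·ΔS = 0.3529 × 10321 ≈ 3643 kg VSS/d.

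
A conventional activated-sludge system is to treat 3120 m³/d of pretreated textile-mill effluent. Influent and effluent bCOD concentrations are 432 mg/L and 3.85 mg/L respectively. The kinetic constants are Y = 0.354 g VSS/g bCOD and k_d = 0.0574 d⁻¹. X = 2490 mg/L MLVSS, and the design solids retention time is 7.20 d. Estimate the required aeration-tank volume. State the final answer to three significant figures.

From the SRT design equation V = Y Q (S₀−S) θ_c / [X (1 + k_d θ_c)] = 0.354 × 3120 × (432 − 3.85) × 7.20 / [2490 × (1 + 0.0574 × 7.20)] = 3.4×10^6 / 3519 = 967.5 m³.

V ≈ 968 m³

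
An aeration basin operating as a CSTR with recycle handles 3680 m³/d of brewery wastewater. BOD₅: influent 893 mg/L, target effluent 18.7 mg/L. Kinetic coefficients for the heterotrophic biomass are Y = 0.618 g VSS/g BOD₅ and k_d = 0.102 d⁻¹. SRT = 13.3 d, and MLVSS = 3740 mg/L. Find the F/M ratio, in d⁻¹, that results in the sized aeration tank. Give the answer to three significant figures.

Steady-state biomass mass balance: V·X·(1 + k_d·θ_c) = Y·Q·(S₀ − S)·θ_c, so V = 0.618 × 3680 × (893 − 18.7) × 13.3 / [3740 × (1 + 0.102 × 13.3)] = 2.64×10^7 / 8814 = 3000 m³.
Food-to-microorganism ratio F/M = Q S₀ / (V X) = 3680 × 893 / (3000 × 3740) = 0.2928 d⁻¹.

F/M ≈ 0.293 d⁻¹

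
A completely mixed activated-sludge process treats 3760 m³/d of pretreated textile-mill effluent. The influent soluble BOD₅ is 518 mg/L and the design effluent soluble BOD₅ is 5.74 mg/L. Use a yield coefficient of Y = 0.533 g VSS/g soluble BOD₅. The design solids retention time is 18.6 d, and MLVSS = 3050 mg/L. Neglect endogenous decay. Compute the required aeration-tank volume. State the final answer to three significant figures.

V ≈ 6260 m³

Biomass mass balance (decay neglected): V·X = Y·Q·(S₀ − S)·θ_c, so V = 0.533 × 3760 × (518 − 5.74) × 18.6 / 3050 = 6261 m³.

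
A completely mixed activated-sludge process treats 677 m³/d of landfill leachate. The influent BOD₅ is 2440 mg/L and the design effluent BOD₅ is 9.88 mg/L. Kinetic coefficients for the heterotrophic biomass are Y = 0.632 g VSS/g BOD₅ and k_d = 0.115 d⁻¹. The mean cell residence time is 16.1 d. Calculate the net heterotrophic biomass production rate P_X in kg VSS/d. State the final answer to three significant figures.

P_X ≈ 365 kg VSS/d

Observed yield with endogenous decay: Y_obs = Y / (1 + k_d·θ_c) = 0.632 / (1 + 0.115 × 16.1) = 0.632 / 2.852 = 0.2216 g VSS/g BOD₅.
Q·(S₀ − S) = 677 × (2440 − 9.88) × 10⁻³ = 1645 kg/d removed.
Biomass produced: P_X = Y_obs·Q·ΔS = 0.2216 × 1645 ≈ 364.6 kg VSS/d.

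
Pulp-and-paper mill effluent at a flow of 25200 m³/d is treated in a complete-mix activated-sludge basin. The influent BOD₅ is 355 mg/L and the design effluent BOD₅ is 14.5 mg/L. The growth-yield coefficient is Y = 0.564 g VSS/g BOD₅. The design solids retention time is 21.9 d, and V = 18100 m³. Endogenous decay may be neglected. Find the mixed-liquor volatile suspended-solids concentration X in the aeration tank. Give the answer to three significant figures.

Without decay, X = Y Q (S₀−S) θ_c / V = 0.564 × 25200 × (355 − 14.5) × 21.9 / 18100 = 5855 mg/L.

X ≈ 5860 mg/L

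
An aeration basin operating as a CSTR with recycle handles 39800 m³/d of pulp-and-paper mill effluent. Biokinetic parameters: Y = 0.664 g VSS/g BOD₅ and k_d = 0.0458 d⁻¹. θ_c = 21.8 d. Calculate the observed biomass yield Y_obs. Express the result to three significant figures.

The observed yield is Y_obs = Y/(1 + k_d·θ_c) = 0.664 / (1 + 0.0458 × 21.8) = 0.664 / 1.998 = 0.3323 g VSS per g BOD₅ removed.

Y_obs ≈ 0.332 g VSS/g BOD₅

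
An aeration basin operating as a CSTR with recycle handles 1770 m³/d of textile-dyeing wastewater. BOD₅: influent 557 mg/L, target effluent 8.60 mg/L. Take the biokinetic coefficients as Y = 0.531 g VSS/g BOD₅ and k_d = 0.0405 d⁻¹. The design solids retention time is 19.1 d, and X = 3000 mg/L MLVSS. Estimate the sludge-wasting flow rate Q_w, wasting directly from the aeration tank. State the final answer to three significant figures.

Q_w ≈ 96.9 m³/d

Rearranging the biomass balance for a CMAS with decay, V = Y·Q·ΔS·θ_c / [X·(1+k_d θ_c)] = 0.531 × 1770 × (557 − 8.60) × 19.1 / [3000 × (1 + 0.0405 × 19.1)] = 9.84×10^6 / 5321 = 1850 m³.
With mixed-liquor wasting, θ_c = V/Q_w, so Q_w = V/θ_c = 1850/19.1 = 96.87 m³/d.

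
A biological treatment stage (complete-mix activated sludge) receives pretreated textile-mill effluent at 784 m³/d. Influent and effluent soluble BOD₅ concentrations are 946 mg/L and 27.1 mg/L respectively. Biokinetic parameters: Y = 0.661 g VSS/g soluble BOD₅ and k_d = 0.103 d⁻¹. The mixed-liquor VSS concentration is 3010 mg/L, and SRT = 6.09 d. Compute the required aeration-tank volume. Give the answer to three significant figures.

V ≈ 592 m³

Steady-state biomass mass balance: V·X·(1 + k_d·θ_c) = Y·Q·(S₀ − S)·θ_c, so V = 0.661 × 784 × (946 − 27.1) × 6.09 / [3010 × (1 + 0.103 × 6.09)] = 2.9×10^6 / 4898 = 592.1 m³.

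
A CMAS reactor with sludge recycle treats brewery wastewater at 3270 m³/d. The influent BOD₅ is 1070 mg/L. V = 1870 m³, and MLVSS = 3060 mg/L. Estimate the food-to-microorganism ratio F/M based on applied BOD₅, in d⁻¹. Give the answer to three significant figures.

F/M ≈ 0.611 d⁻¹

F/M = Q·S₀ / (V·X) = 3270 × 1070 / (1870 × 3060) = 0.6115 g BOD₅·(g VSS·d)⁻¹.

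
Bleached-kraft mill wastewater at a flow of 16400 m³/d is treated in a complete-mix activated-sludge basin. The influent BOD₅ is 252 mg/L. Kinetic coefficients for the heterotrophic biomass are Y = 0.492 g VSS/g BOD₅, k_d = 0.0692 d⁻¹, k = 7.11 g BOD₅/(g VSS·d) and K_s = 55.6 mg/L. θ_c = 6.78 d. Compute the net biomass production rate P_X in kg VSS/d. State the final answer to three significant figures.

P_X ≈ 1360 kg VSS/d

From the Monod/SRT balance for a CMAS, S = K_s·(1+k_d θ_c)/[θ_c·(Y k − k_d) − 1] = 55.6 × (1 + 0.0692 × 6.78) / [6.78 × (0.492 × 7.11 − 0.0692) − 1] = 81.69 / 22.25 = 3.672 mg/L.
Observed yield with endogenous decay: Y_obs = Y / (1 + k_d·θ_c) = 0.492 / (1 + 0.0692 × 6.78) = 0.492 / 1.469 = 0.3349 g VSS/g BOD₅.
ΔS = 252 − 3.67 = 248.3 mg/L, so the substrate removal rate is 16400 × 248.3/1000 = 4073 kg BOD₅/d.
So the net sludge growth is P_X = 0.3349 × 4073 = 1364 kg VSS/d.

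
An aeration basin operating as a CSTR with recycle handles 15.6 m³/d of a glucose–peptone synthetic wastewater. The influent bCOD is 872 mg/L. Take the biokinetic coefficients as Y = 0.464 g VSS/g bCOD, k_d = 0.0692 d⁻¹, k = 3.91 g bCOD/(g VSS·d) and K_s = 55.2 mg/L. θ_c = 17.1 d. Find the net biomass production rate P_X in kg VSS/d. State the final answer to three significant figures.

P_X ≈ 2.88 kg VSS/d

From the Monod/SRT balance for a CMAS, S = K_s·(1+k_d θ_c)/[θ_c·(Y k − k_d) − 1] = 55.2 × (1 + 0.0692 × 17.1) / [17.1 × (0.464 × 3.91 − 0.0692) − 1] = 120.5 / 28.84 = 4.179 mg/L.
Observed yield with endogenous decay: Y_obs = Y / (1 + k_d·θ_c) = 0.464 / (1 + 0.0692 × 17.1) = 0.464 / 2.183 = 0.2125 g VSS/g bCOD.
Mass of bCOD removed per day: Q(S₀ − S) = 15.6 × 867.8 g/m³ = 13.54 kg/d.
Biomass produced: P_X = Y_obs·Q·ΔS = 0.2125 × 13.54 ≈ 2.877 kg VSS/d.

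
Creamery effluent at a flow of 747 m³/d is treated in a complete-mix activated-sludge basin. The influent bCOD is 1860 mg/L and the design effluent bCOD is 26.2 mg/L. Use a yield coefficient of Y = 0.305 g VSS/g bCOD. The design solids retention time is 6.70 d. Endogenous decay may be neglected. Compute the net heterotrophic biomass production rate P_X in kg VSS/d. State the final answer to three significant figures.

P_X ≈ 418 kg VSS/d

With endogenous decay neglected, the observed yield equals the true yield: Y_obs = Y = 0.305 g VSS/g bCOD.
Substrate removed = Q·(S₀ − S) = 747 m³/d × (1860 − 26.2) g/m³ = 1.37×10^6 g/d = 1370 kg/d.
So the net sludge growth is P_X = 0.3050 × 1370 = 417.8 kg VSS/d.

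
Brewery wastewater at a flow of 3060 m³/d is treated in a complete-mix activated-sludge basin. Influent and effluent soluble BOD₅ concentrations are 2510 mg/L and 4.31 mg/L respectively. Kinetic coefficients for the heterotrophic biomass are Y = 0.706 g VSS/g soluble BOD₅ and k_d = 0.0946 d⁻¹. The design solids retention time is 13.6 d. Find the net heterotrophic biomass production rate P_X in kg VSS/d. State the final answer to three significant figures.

Y_obs = Y / (1 + k_d θ_c) = 0.706 / (1 + 0.0946 × 13.6) = 0.706 / 2.287 = 0.3088.
Q·(S₀ − S) = 3060 × (2510 − 4.31) × 10⁻³ = 7667 kg/d removed.
Biomass produced: P_X = Y_obs·Q·ΔS = 0.3088 × 7667 ≈ 2367 kg VSS/d.

P_X ≈ 2370 kg VSS/d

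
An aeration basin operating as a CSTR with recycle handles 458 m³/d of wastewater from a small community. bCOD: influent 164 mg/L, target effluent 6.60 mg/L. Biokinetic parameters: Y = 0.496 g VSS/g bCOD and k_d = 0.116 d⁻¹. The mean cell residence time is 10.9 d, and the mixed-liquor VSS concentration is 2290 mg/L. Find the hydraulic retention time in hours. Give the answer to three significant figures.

τ ≈ 3.94 h

Steady-state biomass mass balance: V·X·(1 + k_d·θ_c) = Y·Q·(S₀ − S)·θ_c, so V = 0.496 × 458 × (164 − 6.60) × 10.9 / [2290 × (1 + 0.116 × 10.9)] = 3.9×10^5 / 5185 = 75.16 m³.
Hydraulic retention time τ = V/Q = 75.16 / 458 = 0.1641 d = 3.939 h.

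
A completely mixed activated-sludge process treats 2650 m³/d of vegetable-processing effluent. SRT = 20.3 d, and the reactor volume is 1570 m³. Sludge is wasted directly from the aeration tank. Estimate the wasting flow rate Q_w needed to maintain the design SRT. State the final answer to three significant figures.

Q_w ≈ 77.3 m³/d

With mixed-liquor wasting, θ_c = V/Q_w, so Q_w = V/θ_c = 1570/20.3 = 77.34 m³/d.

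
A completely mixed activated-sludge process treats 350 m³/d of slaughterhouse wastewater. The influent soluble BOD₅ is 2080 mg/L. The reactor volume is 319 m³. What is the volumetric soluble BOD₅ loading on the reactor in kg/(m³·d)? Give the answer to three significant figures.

Volumetric loading L_v = Q·S₀ / V = 350 × 2080 g/m³ / 319.0 m³ = 2282 g/(m³·d) = 2.282 kg soluble BOD₅/(m³·d).

L_v ≈ 2.28 kg soluble BOD₅/(m³·d)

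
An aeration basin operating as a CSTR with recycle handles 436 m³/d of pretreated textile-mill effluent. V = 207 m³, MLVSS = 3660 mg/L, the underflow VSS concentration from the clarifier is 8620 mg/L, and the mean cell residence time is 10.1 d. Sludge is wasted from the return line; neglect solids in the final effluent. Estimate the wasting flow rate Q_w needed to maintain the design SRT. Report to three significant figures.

Q_w ≈ 8.70 m³/d

θ_c = V·X/(Q_w·X_r) when wasting from the recycle, so Q_w = V·X/(θ_c·X_r) = 207.0 × 3660 / (10.1 × 8620) = 8.702 m³/d.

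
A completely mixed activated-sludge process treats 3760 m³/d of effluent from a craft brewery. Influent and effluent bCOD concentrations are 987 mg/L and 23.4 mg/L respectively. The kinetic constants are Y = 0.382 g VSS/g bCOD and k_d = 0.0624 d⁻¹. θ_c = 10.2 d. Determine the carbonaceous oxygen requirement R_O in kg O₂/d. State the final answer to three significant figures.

R_O ≈ 2420 kg O₂/d

Observed yield with endogenous decay: Y_obs = Y / (1 + k_d·θ_c) = 0.382 / (1 + 0.0624 × 10.2) = 0.382 / 1.636 = 0.2334 g VSS/g bCOD.
Substrate removed = Q·(S₀ − S) = 3760 m³/d × (987 − 23.4) g/m³ = 3.62×10^6 g/d = 3623 kg/d.
P_X = Y_obs·Q·(S₀ − S) = 0.2334 × 3623 = 845.7 kg VSS/d.
R_O = Q·(S₀ − S) − 1.42·P_X = 3623 − 1.42 × 845.7 = 2422 kg O₂/d.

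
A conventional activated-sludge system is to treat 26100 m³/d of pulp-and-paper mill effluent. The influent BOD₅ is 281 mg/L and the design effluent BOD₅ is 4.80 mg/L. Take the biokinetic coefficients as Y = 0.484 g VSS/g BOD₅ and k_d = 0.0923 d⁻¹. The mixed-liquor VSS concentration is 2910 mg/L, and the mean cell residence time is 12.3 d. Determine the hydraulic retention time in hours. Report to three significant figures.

Steady-state biomass mass balance: V·X·(1 + k_d·θ_c) = Y·Q·(S₀ − S)·θ_c, so V = 0.484 × 26100 × (281 − 4.80) × 12.3 / [2910 × (1 + 0.0923 × 12.3)] = 4.29×10^7 / 6214 = 6907 m³.
Hydraulic retention time τ = V/Q = 6907 / 26100 = 0.2646 d = 6.351 h.

τ ≈ 6.35 h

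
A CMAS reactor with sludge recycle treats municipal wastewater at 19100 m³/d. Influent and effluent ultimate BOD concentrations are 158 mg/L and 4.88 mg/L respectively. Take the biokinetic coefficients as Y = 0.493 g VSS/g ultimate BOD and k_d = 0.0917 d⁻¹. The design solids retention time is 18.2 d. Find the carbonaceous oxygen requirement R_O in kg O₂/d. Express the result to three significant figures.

R_O ≈ 2160 kg O₂/d

The observed yield is Y_obs = Y/(1 + k_d·θ_c) = 0.493 / (1 + 0.0917 × 18.2) = 0.493 / 2.669 = 0.1847 g VSS per g ultimate BOD removed.
Mass of ultimate BOD removed per day: Q(S₀ − S) = 19100 × 153.1 g/m³ = 2925 kg/d.
Net sludge production P_X = 0.1847 × 2925 = 540.2 kg VSS/d.
Carbonaceous O₂ demand = substrate oxidised − cell-mass equivalent = 2925 − 1.42 × 540.2 = 2157 kg O₂/d.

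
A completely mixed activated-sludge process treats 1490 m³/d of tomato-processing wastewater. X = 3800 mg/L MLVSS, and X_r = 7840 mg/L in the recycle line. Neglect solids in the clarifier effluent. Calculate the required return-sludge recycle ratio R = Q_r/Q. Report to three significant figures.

R ≈ 0.941

Solids balance on the clarifier gives (1+R)X = R·X_r, so R = X/(X_r − X) = 3800 / (7840 − 3800) = 0.9406.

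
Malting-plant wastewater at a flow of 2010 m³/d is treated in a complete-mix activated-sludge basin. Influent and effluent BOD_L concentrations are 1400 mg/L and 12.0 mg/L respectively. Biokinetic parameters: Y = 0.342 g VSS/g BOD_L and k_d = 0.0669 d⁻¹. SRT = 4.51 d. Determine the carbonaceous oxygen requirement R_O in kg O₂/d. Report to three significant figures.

Observed yield with endogenous decay: Y_obs = Y / (1 + k_d·θ_c) = 0.342 / (1 + 0.0669 × 4.51) = 0.342 / 1.302 = 0.2627 g VSS/g BOD_L.
Mass of BOD_L removed per day: Q(S₀ − S) = 2010 × 1388 g/m³ = 2790 kg/d.
Net sludge production P_X = 0.2627 × 2790 = 733.0 kg VSS/d.
R_O = Q·ΔS − 1.42 P_X = 2790 − 1041 = 1749 kg O₂/d.

R_O ≈ 1750 kg O₂/d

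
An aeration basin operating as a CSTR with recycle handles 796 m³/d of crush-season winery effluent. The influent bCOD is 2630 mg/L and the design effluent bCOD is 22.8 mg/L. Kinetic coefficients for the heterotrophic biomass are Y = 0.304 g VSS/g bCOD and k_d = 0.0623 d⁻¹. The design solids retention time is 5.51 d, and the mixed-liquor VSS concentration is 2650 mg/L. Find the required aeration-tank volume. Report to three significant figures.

Rearranging the biomass balance for a CMAS with decay, V = Y·Q·ΔS·θ_c / [X·(1+k_d θ_c)] = 0.304 × 796 × (2630 − 22.8) × 5.51 / [2650 × (1 + 0.0623 × 5.51)] = 3.48×10^6 / 3560 = 976.6 m³.

V ≈ 977 m³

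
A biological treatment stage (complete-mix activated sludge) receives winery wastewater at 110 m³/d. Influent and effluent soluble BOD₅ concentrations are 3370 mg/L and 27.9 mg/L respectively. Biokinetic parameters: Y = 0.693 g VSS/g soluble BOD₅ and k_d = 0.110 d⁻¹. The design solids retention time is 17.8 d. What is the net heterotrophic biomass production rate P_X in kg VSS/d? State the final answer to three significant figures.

P_X ≈ 86.1 kg VSS/d

The observed yield is Y_obs = Y/(1 + k_d·θ_c) = 0.693 / (1 + 0.110 × 17.8) = 0.693 / 2.958 = 0.2343 g VSS per g soluble BOD₅ removed.
Substrate removed = Q·(S₀ − S) = 110 m³/d × (3370 − 27.9) g/m³ = 3.68×10^5 g/d = 367.6 kg/d.
So the net sludge growth is P_X = 0.2343 × 367.6 = 86.13 kg VSS/d.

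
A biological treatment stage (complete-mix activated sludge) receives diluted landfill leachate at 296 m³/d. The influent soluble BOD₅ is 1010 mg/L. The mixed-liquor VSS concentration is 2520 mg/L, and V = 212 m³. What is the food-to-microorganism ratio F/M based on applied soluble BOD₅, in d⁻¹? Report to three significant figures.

Food-to-microorganism ratio F/M = Q S₀ / (V X) = 296 × 1010 / (212.0 × 2520) = 0.5596 d⁻¹.

F/M ≈ 0.560 d⁻¹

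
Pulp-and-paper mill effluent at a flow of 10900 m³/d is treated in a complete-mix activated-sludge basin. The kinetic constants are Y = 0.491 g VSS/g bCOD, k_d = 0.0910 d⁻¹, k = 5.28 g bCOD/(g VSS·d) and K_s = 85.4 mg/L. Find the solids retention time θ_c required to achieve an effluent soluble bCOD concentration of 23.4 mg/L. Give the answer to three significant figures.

Specific growth rate at S = 23.4 mg/L: μ = YkS/(K_s+S) = 0.491·5.28·23.4/(85.4+23.4) = 0.5576 d⁻¹.
Then 1/θ_c = μ − k_d = 0.5576 − 0.0910 = 0.4666 d⁻¹, giving θ_c = 2.143 d.

θ_c ≈ 2.14 d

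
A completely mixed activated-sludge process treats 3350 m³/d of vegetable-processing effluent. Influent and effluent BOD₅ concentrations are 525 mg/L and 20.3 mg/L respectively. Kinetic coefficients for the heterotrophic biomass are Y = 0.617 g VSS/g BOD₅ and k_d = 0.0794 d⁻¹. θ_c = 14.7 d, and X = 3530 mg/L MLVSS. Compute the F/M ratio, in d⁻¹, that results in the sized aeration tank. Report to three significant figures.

F/M ≈ 0.249 d⁻¹

Steady-state biomass mass balance: V·X·(1 + k_d·θ_c) = Y·Q·(S₀ − S)·θ_c, so V = 0.617 × 3350 × (525 − 20.3) × 14.7 / [3530 × (1 + 0.0794 × 14.7)] = 1.53×10^7 / 7650 = 2005 m³.
Food-to-microorganism ratio F/M = Q S₀ / (V X) = 3350 × 525 / (2005 × 3530) = 0.2486 d⁻¹.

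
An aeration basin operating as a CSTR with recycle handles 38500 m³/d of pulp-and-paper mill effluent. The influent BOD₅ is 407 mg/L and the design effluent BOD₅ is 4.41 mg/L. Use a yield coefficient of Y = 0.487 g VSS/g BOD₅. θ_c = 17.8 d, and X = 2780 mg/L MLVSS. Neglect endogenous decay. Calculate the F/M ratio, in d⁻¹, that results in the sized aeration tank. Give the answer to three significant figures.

F/M ≈ 0.117 d⁻¹

V·X = Y·Q·ΔS·θ_c gives V = 0.487 × 38500 × (407 − 4.41) × 17.8 / 2780 = 48331 m³.
F/M = applied load / biomass = Q·S₀/(V·X) = 38500 × 407 / (48331 × 2780) = 0.1166 d⁻¹.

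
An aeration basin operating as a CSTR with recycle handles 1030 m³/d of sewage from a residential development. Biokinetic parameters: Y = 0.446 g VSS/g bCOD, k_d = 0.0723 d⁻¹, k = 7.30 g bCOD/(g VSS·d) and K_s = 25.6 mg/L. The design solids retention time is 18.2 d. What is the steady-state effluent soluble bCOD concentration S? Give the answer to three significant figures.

S ≈ 1.04 mg/L

Effluent substrate depends only on kinetics and SRT: S = K_s(1 + k_d θ_c) / [θ_c(Yk − k_d) − 1] = 25.6 × (1 + 0.0723 × 18.2) / [18.2 × (0.446 × 7.30 − 0.0723) − 1] = 59.29 / 56.94 = 1.041 mg/L.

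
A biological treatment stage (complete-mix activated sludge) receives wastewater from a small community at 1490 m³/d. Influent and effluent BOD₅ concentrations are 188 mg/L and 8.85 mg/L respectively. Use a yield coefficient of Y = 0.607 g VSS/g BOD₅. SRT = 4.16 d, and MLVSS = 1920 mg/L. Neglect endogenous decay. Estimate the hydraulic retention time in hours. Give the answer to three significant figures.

τ ≈ 5.65 h

V·X = Y·Q·ΔS·θ_c gives V = 0.607 × 1490 × (188 − 8.85) × 4.16 / 1920 = 351.1 m³.
HRT = V/Q = 351.1 m³ / 1490 m³·d⁻¹ = 0.2356 d × 24 = 5.655 h.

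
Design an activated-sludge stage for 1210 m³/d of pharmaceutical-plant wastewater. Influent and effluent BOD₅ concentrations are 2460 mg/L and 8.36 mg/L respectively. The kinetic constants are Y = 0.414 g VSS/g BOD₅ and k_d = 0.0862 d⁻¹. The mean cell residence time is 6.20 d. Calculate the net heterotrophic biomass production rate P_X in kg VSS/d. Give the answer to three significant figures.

P_X ≈ 800 kg VSS/d

Y_obs = Y / (1 + k_d θ_c) = 0.414 / (1 + 0.0862 × 6.20) = 0.414 / 1.534 = 0.2698.
Substrate removed = Q·(S₀ − S) = 1210 m³/d × (2460 − 8.36) g/m³ = 2.97×10^6 g/d = 2966 kg/d.
So the net sludge growth is P_X = 0.2698 × 2966 = 800.4 kg VSS/d.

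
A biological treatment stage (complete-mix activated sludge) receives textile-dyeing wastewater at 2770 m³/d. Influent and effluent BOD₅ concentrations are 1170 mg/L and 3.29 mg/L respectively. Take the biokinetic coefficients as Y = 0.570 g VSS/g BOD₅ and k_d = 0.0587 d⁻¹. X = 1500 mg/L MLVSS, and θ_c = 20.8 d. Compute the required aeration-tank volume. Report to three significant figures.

V ≈ 11500 m³

Steady-state biomass mass balance: V·X·(1 + k_d·θ_c) = Y·Q·(S₀ − S)·θ_c, so V = 0.570 × 2770 × (1170 − 3.29) × 20.8 / [1500 × (1 + 0.0587 × 20.8)] = 3.83×10^7 / 3331 = 11501 m³.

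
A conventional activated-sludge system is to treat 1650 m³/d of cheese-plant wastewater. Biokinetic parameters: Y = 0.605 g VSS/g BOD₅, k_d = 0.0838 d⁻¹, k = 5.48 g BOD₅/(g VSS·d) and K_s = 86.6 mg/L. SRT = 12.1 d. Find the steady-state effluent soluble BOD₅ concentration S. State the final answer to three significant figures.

Effluent substrate depends only on kinetics and SRT: S = K_s(1 + k_d θ_c) / [θ_c(Yk − k_d) − 1] = 86.6 × (1 + 0.0838 × 12.1) / [12.1 × (0.605 × 5.48 − 0.0838) − 1] = 174.4 / 38.10 = 4.577 mg/L.

S ≈ 4.58 mg/L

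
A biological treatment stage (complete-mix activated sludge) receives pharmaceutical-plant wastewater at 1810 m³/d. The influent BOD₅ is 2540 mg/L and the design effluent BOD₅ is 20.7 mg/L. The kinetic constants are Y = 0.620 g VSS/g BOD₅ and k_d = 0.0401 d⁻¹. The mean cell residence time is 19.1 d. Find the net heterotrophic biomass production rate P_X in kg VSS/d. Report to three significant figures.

P_X ≈ 1600 kg VSS/d

The observed yield is Y_obs = Y/(1 + k_d·θ_c) = 0.620 / (1 + 0.0401 × 19.1) = 0.620 / 1.766 = 0.3511 g VSS per g BOD₅ removed.
Substrate removed = Q·(S₀ − S) = 1810 m³/d × (2540 − 20.7) g/m³ = 4.56×10^6 g/d = 4560 kg/d.
Biomass produced: P_X = Y_obs·Q·ΔS = 0.3511 × 4560 ≈ 1601 kg VSS/d.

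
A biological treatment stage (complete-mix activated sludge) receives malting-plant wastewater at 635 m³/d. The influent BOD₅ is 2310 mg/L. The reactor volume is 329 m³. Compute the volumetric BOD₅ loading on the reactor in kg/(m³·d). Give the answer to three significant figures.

L_v ≈ 4.46 kg BOD₅/(m³·d)

Applied BOD₅ load per unit volume = Q·S₀/V = (635 × 2310/1000)/329.0 = 4.459 kg BOD₅·m⁻³·d⁻¹.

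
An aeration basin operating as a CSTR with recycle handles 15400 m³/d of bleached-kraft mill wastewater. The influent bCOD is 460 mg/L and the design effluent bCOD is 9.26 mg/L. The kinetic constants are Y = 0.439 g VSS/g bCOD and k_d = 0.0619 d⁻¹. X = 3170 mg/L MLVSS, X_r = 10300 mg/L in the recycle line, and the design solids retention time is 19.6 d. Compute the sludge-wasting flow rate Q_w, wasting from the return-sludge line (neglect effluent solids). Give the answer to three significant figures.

Q_w ≈ 134 m³/d

Steady-state biomass mass balance: V·X·(1 + k_d·θ_c) = Y·Q·(S₀ − S)·θ_c, so V = 0.439 × 15400 × (460 − 9.26) × 19.6 / [3170 × (1 + 0.0619 × 19.6)] = 5.97×10^7 / 7016 = 8513 m³.
Wasting from the return line (neglecting effluent solids): Q_w = V·X / (θ_c·X_r) = 8513 × 3170 / (19.6 × 10300) = 133.7 m³/d.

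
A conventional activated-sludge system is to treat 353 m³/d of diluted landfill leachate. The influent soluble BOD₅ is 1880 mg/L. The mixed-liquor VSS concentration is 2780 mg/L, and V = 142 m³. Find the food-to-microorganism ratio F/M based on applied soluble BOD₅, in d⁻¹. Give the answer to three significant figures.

F/M = applied load / biomass = Q·S₀/(V·X) = 353 × 1880 / (142.0 × 2780) = 1.681 d⁻¹.

F/M ≈ 1.68 d⁻¹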